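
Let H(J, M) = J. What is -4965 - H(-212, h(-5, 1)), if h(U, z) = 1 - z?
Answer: -4753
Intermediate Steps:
-4965 - H(-212, h(-5, 1)) = -4965 - 1*(-212) = -4965 + 212 = -4753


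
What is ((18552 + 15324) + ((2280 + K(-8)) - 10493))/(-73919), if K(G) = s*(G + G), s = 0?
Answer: -25663/73919 ≈ -0.34718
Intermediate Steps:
K(G) = 0 (K(G) = 0*(G + G) = 0*(2*G) = 0)
((18552 + 15324) + ((2280 + K(-8)) - 10493))/(-73919) = ((18552 + 15324) + ((2280 + 0) - 10493))/(-73919) = (33876 + (2280 - 10493))*(-1/73919) = (33876 - 8213)*(-1/73919) = 25663*(-1/73919) = -25663/73919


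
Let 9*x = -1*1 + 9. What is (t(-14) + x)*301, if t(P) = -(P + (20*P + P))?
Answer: 836780/9 ≈ 92976.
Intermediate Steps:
t(P) = -22*P (t(P) = -(P + 21*P) = -22*P)
x = 8/9 (x = (-1*1 + 9)/9 = (-1 + 9)/9 = (1/9)*8 = 8/9 ≈ 0.88889)
(t(-14) + x)*301 = (-22*(-14) + 8/9)*301 = (308 + 8/9)*301 = (2780/9)*301 = 836780/9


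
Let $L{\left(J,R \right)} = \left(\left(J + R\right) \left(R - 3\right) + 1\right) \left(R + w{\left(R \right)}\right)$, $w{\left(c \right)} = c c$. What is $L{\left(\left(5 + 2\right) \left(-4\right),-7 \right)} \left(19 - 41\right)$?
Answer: $-324324$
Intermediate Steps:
$w{\left(c \right)} = c^{2}$
$L{\left(J,R \right)} = \left(1 + \left(-3 + R\right) \left(J + R\right)\right) \left(R + R^{2}\right)$ ($L{\left(J,R \right)} = \left(\left(J + R\right) \left(R - 3\right) + 1\right) \left(R + R^{2}\right) = \left(\left(J + R\right) \left(-3 + R\right) + 1\right) \left(R + R^{2}\right) = \left(\left(-3 + R\right) \left(J + R\right) + 1\right) \left(R + R^{2}\right) = \left(1 + \left(-3 + R\right) \left(J + R\right)\right) \left(R + R^{2}\right)$)
$L{\left(\left(5 + 2\right) \left(-4\right),-7 \right)} \left(19 - 41\right) = - 7 \left(1 + \left(-7\right)^{3} - 3 \left(5 + 2\right) \left(-4\right) - -14 - 2 \left(-7\right)^{2} + \left(5 + 2\right) \left(-4\right) \left(-7\right)^{2} - 2 \left(5 + 2\right) \left(-4\right) \left(-7\right)\right) \left(19 - 41\right) = - 7 \left(1 - 343 - 3 \cdot 7 \left(-4\right) + 14 - 98 + 7 \left(-4\right) 49 - 2 \cdot 7 \left(-4\right) \left(-7\right)\right) \left(-22\right) = - 7 \left(1 - 343 - -84 + 14 - 98 - 1372 - \left(-56\right) \left(-7\right)\right) \left(-22\right) = - 7 \left(1 - 343 + 84 + 14 - 98 - 1372 - 392\right) \left(-22\right) = \left(-7\right) \left(-2106\right) \left(-22\right) = 14742 \left(-22\right) = -324324$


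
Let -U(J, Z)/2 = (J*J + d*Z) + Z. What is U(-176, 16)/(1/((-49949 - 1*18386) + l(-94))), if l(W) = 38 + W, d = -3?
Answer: 4232582208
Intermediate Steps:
U(J, Z) = -2*J² + 4*Z (U(J, Z) = -2*((J*J - 3*Z) + Z) = -2*((J² - 3*Z) + Z) = -2*(J² - 2*Z) = -2*J² + 4*Z)
U(-176, 16)/(1/((-49949 - 1*18386) + l(-94))) = (-2*(-176)² + 4*16)/(1/((-49949 - 1*18386) + (38 - 94))) = (-2*30976 + 64)/(1/((-49949 - 18386) - 56)) = (-61952 + 64)/(1/(-68335 - 56)) = -61888/(1/(-68391)) = -61888/(-1/68391) = -61888*(-68391) = 4232582208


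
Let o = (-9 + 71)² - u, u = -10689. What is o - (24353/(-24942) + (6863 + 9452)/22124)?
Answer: 4009842763853/275908404 ≈ 14533.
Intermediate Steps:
o = 14533 (o = (-9 + 71)² - 1*(-10689) = 62² + 10689 = 3844 + 10689 = 14533)
o - (24353/(-24942) + (6863 + 9452)/22124) = 14533 - (24353/(-24942) + (6863 + 9452)/22124) = 14533 - (24353*(-1/24942) + 16315*(1/22124)) = 14533 - (-24353/24942 + 16315/22124) = 14533 - 1*(-65928521/275908404) = 14533 + 65928521/275908404 = 4009842763853/275908404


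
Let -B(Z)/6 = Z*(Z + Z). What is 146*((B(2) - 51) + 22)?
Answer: -11242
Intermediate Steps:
B(Z) = -12*Z² (B(Z) = -6*Z*(Z + Z) = -6*Z*2*Z = -12*Z²)
146*((B(2) - 51) + 22) = 146*((-12*2² - 51) + 22) = 146*((-12*4 - 51) + 22) = 146*((-48 - 51) + 22) = 146*(-99 + 22) = 146*(-77) = -11242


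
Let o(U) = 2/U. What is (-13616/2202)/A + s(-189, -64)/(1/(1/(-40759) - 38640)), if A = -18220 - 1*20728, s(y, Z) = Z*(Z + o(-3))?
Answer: -23292297139334757362/145651430561 ≈ -1.5992e+8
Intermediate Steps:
s(y, Z) = Z*(-⅔ + Z) (s(y, Z) = Z*(Z + 2/(-3)) = Z*(Z + 2*(-⅓)) = Z*(Z - ⅔) = Z*(-⅔ + Z))
A = -38948 (A = -18220 - 20728 = -38948)
(-13616/2202)/A + s(-189, -64)/(1/(1/(-40759) - 38640)) = -13616/2202/(-38948) + ((⅓)*(-64)*(-2 + 3*(-64)))/(1/(1/(-40759) - 38640)) = -13616*1/2202*(-1/38948) + ((⅓)*(-64)*(-2 - 192))/(1/(-1/40759 - 38640)) = -6808/1101*(-1/38948) + ((⅓)*(-64)*(-194))/(1/(-1574927761/40759)) = 1702/10720437 + 12416/(3*(-40759/1574927761)) = 1702/10720437 + (12416/3)*(-1574927761/40759) = 1702/10720437 - 19554303080576/122277 = -23292297139334757362/145651430561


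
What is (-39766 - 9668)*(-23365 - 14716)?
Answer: 1882496154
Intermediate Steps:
(-39766 - 9668)*(-23365 - 14716) = -49434*(-38081) = 1882496154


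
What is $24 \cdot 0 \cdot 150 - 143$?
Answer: $-143$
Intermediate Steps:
$24 \cdot 0 \cdot 150 - 143 = 0 \cdot 150 - 143 = 0 - 143 = -143$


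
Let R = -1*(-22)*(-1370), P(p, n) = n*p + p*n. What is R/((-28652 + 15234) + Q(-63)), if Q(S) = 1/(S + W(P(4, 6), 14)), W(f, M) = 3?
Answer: 1808400/805081 ≈ 2.2462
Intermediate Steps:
P(p, n) = 2*n*p (P(p, n) = n*p + n*p = 2*n*p)
Q(S) = 1/(3 + S) (Q(S) = 1/(S + 3) = 1/(3 + S))
R = -30140 (R = 22*(-1370) = -30140)
R/((-28652 + 15234) + Q(-63)) = -30140/((-28652 + 15234) + 1/(3 - 63)) = -30140/(-13418 + 1/(-60)) = -30140/(-13418 - 1/60) = -30140/(-805081/60) = -30140*(-60/805081) = 1808400/805081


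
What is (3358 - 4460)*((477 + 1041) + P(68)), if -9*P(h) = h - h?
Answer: -1672836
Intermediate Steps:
P(h) = 0 (P(h) = -(h - h)/9 = -⅑*0 = 0)
(3358 - 4460)*((477 + 1041) + P(68)) = (3358 - 4460)*((477 + 1041) + 0) = -1102*(1518 + 0) = -1102*1518 = -1672836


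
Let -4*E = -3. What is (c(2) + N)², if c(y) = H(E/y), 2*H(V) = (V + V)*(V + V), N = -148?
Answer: 22344529/1024 ≈ 21821.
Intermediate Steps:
E = ¾ (E = -¼*(-3) = ¾ ≈ 0.75000)
H(V) = 2*V² (H(V) = ((V + V)*(V + V))/2 = ((2*V)*(2*V))/2 = (4*V²)/2 = 2*V²)
c(y) = 9/(8*y²) (c(y) = 2*(3/(4*y))² = 2*(9/(16*y²)) = 9/(8*y²))
(c(2) + N)² = ((9/8)/2² - 148)² = ((9/8)*(¼) - 148)² = (9/32 - 148)² = (-4727/32)² = 22344529/1024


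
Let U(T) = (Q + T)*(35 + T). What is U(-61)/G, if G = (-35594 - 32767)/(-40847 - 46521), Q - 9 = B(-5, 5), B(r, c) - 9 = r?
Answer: 36345088/22787 ≈ 1595.0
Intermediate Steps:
B(r, c) = 9 + r
Q = 13 (Q = 9 + (9 - 5) = 9 + 4 = 13)
G = 68361/87368 (G = -68361/(-87368) = -68361*(-1/87368) = 68361/87368 ≈ 0.78245)
U(T) = (13 + T)*(35 + T)
U(-61)/G = (455 + (-61)² + 48*(-61))/(68361/87368) = (455 + 3721 - 2928)*(87368/68361) = 1248*(87368/68361) = 36345088/22787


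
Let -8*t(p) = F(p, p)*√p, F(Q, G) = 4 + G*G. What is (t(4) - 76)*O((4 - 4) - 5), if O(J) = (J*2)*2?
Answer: 1620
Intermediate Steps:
O(J) = 4*J (O(J) = (2*J)*2 = 4*J)
F(Q, G) = 4 + G²
t(p) = -√p*(4 + p²)/8 (t(p) = -(4 + p²)*√p/8 = -√p*(4 + p²)/8)
(t(4) - 76)*O((4 - 4) - 5) = (√4*(-4 - 1*4²)/8 - 76)*(4*((4 - 4) - 5)) = ((⅛)*2*(-4 - 1*16) - 76)*(4*(0 - 5)) = ((⅛)*2*(-4 - 16) - 76)*(4*(-5)) = ((⅛)*2*(-20) - 76)*(-20) = (-5 - 76)*(-20) = -81*(-20) = 1620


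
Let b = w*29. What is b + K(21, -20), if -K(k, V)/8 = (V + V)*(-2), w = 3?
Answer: -553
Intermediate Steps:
K(k, V) = 32*V (K(k, V) = -8*(V + V)*(-2) = -8*2*V*(-2) = -(-32)*V = 32*V)
b = 87 (b = 3*29 = 87)
b + K(21, -20) = 87 + 32*(-20) = 87 - 640 = -553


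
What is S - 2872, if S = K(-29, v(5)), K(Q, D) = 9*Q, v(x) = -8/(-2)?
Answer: -3133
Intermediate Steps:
v(x) = 4 (v(x) = -8*(-1/2) = 4)
S = -261 (S = 9*(-29) = -261)
S - 2872 = -261 - 2872 = -3133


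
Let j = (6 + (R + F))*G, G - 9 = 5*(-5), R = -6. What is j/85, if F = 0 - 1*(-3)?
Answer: -48/85 ≈ -0.56471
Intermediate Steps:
F = 3 (F = 0 + 3 = 3)
G = -16 (G = 9 + 5*(-5) = 9 - 25 = -16)
j = -48 (j = (6 + (-6 + 3))*(-16) = (6 - 3)*(-16) = 3*(-16) = -48)
j/85 = -48/85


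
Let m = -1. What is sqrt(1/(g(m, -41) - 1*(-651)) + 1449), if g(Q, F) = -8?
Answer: 2*sqrt(149772061)/643 ≈ 38.066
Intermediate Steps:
sqrt(1/(g(m, -41) - 1*(-651)) + 1449) = sqrt(1/(-8 - 1*(-651)) + 1449) = sqrt(1/(-8 + 651) + 1449) = sqrt(1/643 + 1449) = sqrt(931708/643) = 2*sqrt(149772061)/643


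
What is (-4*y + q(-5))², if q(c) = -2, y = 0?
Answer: 4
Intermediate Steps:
(-4*y + q(-5))² = (-4*0 - 2)² = (0 - 2)² = (-2)² = 4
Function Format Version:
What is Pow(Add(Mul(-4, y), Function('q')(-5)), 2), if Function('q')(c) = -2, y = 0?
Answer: 4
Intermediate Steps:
Pow(Add(Mul(-4, y), Function('q')(-5)), 2) = Pow(Add(Mul(-4, 0), -2), 2) = Pow(Add(0, -2), 2) = Pow(-2, 2) = 4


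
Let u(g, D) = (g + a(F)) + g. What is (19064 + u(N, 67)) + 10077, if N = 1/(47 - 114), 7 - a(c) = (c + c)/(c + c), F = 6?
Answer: 1952847/67 ≈ 29147.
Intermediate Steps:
a(c) = 6 (a(c) = 7 - (c + c)/(c + c) = 7 - 2*c/(2*c) = 7 - 2*c*1/(2*c) = 7 - 1*1 = 7 - 1 = 6)
N = -1/67 (N = 1/(-67) = -1/67 ≈ -0.014925)
u(g, D) = 6 + 2*g (u(g, D) = (g + 6) + g = (6 + g) + g = 6 + 2*g)
(19064 + u(N, 67)) + 10077 = (19064 + (6 + 2*(-1/67))) + 10077 = (19064 + (6 - 2/67)) + 10077 = (19064 + 400/67) + 10077 = 1277688/67 + 10077 = 1952847/67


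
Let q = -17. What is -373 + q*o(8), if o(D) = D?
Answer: -509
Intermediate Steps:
-373 + q*o(8) = -373 - 17*8 = -373 - 136 = -509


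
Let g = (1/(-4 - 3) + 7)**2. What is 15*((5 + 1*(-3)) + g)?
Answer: 36030/49 ≈ 735.31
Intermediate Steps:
g = 2304/49 (g = (1/(-7) + 7)**2 = (-1/7 + 7)**2 = (48/7)**2 = 2304/49 ≈ 47.020)
15*((5 + 1*(-3)) + g) = 15*((5 + 1*(-3)) + 2304/49) = 15*((5 - 3) + 2304/49) = 15*(2 + 2304/49) = 15*(2402/49) = 36030/49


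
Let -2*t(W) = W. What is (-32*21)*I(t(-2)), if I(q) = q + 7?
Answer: -5376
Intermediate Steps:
t(W) = -W/2
I(q) = 7 + q
(-32*21)*I(t(-2)) = (-32*21)*(7 - 1/2*(-2)) = -672*(7 + 1) = -672*8 = -5376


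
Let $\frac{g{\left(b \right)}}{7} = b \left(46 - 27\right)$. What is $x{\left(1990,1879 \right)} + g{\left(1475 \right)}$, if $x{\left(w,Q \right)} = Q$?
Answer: $198054$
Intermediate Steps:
$g{\left(b \right)} = 133 b$ ($g{\left(b \right)} = 7 b \left(46 - 27\right) = 7 b 19 = 7 \cdot 19 b = 133 b$)
$x{\left(1990,1879 \right)} + g{\left(1475 \right)} = 1879 + 133 \cdot 1475 = 1879 + 196175 = 198054$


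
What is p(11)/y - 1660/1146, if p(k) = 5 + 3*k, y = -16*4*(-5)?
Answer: -121913/91680 ≈ -1.3298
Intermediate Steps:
y = 320 (y = -64*(-5) = 320)
p(11)/y - 1660/1146 = (5 + 3*11)/320 - 1660/1146 = (5 + 33)*(1/320) - 1660*1/1146 = 38*(1/320) - 830/573 = 19/160 - 830/573 = -121913/91680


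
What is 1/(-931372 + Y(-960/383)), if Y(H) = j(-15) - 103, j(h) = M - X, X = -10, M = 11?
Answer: -1/931454 ≈ -1.0736e-6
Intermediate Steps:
j(h) = 21 (j(h) = 11 - 1*(-10) = 11 + 10 = 21)
Y(H) = -82 (Y(H) = 21 - 103 = -82)
1/(-931372 + Y(-960/383)) = 1/(-931372 - 82) = 1/(-931454) = -1/931454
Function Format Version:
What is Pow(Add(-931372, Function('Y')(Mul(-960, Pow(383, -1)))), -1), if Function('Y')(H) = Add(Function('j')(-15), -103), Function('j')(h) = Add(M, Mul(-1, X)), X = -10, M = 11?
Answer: Rational(-1, 931454) ≈ -1.0736e-6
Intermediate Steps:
Function('j')(h) = 21 (Function('j')(h) = Add(11, Mul(-1, -10)) = Add(11, 10) = 21)
Function('Y')(H) = -82 (Function('Y')(H) = Add(21, -103) = -82)
Pow(Add(-931372, Function('Y')(Mul(-960, Pow(383, -1)))), -1) = Pow(Add(-931372, -82), -1) = Pow(-931454, -1) = Rational(-1, 931454)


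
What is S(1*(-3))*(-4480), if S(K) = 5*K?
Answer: 67200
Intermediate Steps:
S(1*(-3))*(-4480) = (5*(1*(-3)))*(-4480) = (5*(-3))*(-4480) = -15*(-4480) = 67200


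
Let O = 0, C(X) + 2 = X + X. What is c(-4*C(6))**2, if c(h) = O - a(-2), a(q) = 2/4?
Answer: 1/4 ≈ 0.25000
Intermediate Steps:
a(q) = 1/2 (a(q) = 2*(1/4) = 1/2)
C(X) = -2 + 2*X (C(X) = -2 + (X + X) = -2 + 2*X)
c(h) = -1/2 (c(h) = 0 - 1*1/2 = 0 - 1/2 = -1/2)
c(-4*C(6))**2 = (-1/2)**2 = 1/4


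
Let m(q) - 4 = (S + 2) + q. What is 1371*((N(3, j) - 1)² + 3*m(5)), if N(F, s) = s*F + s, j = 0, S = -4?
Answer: 30162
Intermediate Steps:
m(q) = 2 + q (m(q) = 4 + ((-4 + 2) + q) = 4 + (-2 + q) = 2 + q)
N(F, s) = s + F*s (N(F, s) = F*s + s = s + F*s)
1371*((N(3, j) - 1)² + 3*m(5)) = 1371*((0*(1 + 3) - 1)² + 3*(2 + 5)) = 1371*((0*4 - 1)² + 3*7) = 1371*((0 - 1)² + 21) = 1371*((-1)² + 21) = 1371*(1 + 21) = 1371*22 = 30162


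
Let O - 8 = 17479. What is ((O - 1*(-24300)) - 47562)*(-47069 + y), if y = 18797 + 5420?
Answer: 131970300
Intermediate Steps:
O = 17487 (O = 8 + 17479 = 17487)
y = 24217
((O - 1*(-24300)) - 47562)*(-47069 + y) = ((17487 - 1*(-24300)) - 47562)*(-47069 + 24217) = ((17487 + 24300) - 47562)*(-22852) = (41787 - 47562)*(-22852) = -5775*(-22852) = 131970300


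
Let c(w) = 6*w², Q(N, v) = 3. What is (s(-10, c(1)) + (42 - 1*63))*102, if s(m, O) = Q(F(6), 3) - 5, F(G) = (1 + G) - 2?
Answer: -2346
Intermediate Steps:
F(G) = -1 + G
s(m, O) = -2 (s(m, O) = 3 - 5 = -2)
(s(-10, c(1)) + (42 - 1*63))*102 = (-2 + (42 - 1*63))*102 = (-2 + (42 - 63))*102 = (-2 - 21)*102 = -23*102 = -2346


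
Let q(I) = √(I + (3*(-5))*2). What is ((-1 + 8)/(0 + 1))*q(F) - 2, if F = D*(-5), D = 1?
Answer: -2 + 7*I*√35 ≈ -2.0 + 41.413*I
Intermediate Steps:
F = -5 (F = 1*(-5) = -5)
q(I) = √(-30 + I) (q(I) = √(I - 15*2) = √(I - 30) = √(-30 + I))
((-1 + 8)/(0 + 1))*q(F) - 2 = ((-1 + 8)/(0 + 1))*√(-30 - 5) - 2 = (7/1)*√(-35) - 2 = (7*1)*(I*√35) - 2 = 7*(I*√35) - 2 = 7*I*√35 - 2 = -2 + 7*I*√35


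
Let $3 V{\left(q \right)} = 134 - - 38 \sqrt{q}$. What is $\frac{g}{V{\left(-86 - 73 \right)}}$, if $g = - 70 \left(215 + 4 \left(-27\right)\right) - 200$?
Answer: $- \frac{772845}{61888} + \frac{219165 i \sqrt{159}}{61888} \approx -12.488 + 44.654 i$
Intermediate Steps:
$g = -7690$ ($g = - 70 \left(215 - 108\right) - 200 = \left(-70\right) 107 - 200 = -7490 - 200 = -7690$)
$V{\left(q \right)} = \frac{134}{3} + \frac{38 \sqrt{q}}{3}$ ($V{\left(q \right)} = \frac{134 - - 38 \sqrt{q}}{3} = \frac{134 + 38 \sqrt{q}}{3} = \frac{134}{3} + \frac{38 \sqrt{q}}{3}$)
$\frac{g}{V{\left(-86 - 73 \right)}} = - \frac{7690}{\frac{134}{3} + \frac{38 \sqrt{-86 - 73}}{3}} = - \frac{7690}{\frac{134}{3} + \frac{38 \sqrt{-159}}{3}} = - \frac{7690}{\frac{134}{3} + \frac{38 i \sqrt{159}}{3}}$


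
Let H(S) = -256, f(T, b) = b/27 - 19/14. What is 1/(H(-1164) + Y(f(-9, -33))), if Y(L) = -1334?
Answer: -1/1590 ≈ -0.00062893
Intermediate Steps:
f(T, b) = -19/14 + b/27 (f(T, b) = b*(1/27) - 19*1/14 = b/27 - 19/14 = -19/14 + b/27)
1/(H(-1164) + Y(f(-9, -33))) = 1/(-256 - 1334) = 1/(-1590) = -1/1590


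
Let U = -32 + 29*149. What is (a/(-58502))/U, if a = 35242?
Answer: -17621/125457539 ≈ -0.00014045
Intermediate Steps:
U = 4289 (U = -32 + 4321 = 4289)
(a/(-58502))/U = (35242/(-58502))/4289 = (35242*(-1/58502))*(1/4289) = -17621/29251*1/4289 = -17621/125457539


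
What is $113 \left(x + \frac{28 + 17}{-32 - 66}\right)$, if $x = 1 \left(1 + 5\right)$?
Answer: $\frac{61359}{98} \approx 626.11$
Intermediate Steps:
$x = 6$ ($x = 1 \cdot 6 = 6$)
$113 \left(x + \frac{28 + 17}{-32 - 66}\right) = 113 \left(6 + \frac{28 + 17}{-32 - 66}\right) = 113 \left(6 + \frac{45}{-98}\right) = 113 \left(6 + 45 \left(- \frac{1}{98}\right)\right) = 113 \left(6 - \frac{45}{98}\right) = 113 \cdot \frac{543}{98} = \frac{61359}{98}$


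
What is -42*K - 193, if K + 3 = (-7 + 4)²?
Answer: -445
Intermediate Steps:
K = 6 (K = -3 + (-7 + 4)² = -3 + (-3)² = -3 + 9 = 6)
-42*K - 193 = -42*6 - 193 = -252 - 193 = -445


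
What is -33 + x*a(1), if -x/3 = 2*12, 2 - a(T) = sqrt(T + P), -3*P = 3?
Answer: -177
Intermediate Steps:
P = -1 (P = -1/3*3 = -1)
a(T) = 2 - sqrt(-1 + T) (a(T) = 2 - sqrt(T - 1) = 2 - sqrt(-1 + T))
x = -72 (x = -6*12 = -3*24 = -72)
-33 + x*a(1) = -33 - 72*(2 - sqrt(-1 + 1)) = -33 - 72*(2 - sqrt(0)) = -33 - 72*(2 - 1*0) = -33 - 72*(2 + 0) = -33 - 72*2 = -33 - 144 = -177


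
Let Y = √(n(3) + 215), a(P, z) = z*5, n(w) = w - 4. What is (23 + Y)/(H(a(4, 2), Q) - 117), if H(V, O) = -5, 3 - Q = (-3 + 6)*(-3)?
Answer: -23/122 - √214/122 ≈ -0.30843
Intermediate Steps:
n(w) = -4 + w
a(P, z) = 5*z
Q = 12 (Q = 3 - (-3 + 6)*(-3) = 3 - 3*(-3) = 3 - 1*(-9) = 3 + 9 = 12)
Y = √214 (Y = √((-4 + 3) + 215) = √(-1 + 215) = √214 ≈ 14.629)
(23 + Y)/(H(a(4, 2), Q) - 117) = (23 + √214)/(-5 - 117) = (23 + √214)/(-122) = (23 + √214)*(-1/122) = -23/122 - √214/122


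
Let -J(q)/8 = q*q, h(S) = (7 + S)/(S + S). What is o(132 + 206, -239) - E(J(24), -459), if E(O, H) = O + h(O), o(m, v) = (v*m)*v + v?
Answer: 177972632071/9216 ≈ 1.9311e+7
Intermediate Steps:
h(S) = (7 + S)/(2*S) (h(S) = (7 + S)/((2*S)) = (7 + S)*(1/(2*S)) = (7 + S)/(2*S))
o(m, v) = v + m*v² (o(m, v) = (m*v)*v + v = m*v² + v = v + m*v²)
J(q) = -8*q² (J(q) = -8*q*q = -8*q²)
E(O, H) = O + (7 + O)/(2*O)
o(132 + 206, -239) - E(J(24), -459) = -239*(1 + (132 + 206)*(-239)) - (½ - 8*24² + 7/(2*((-8*24²)))) = -239*(1 + 338*(-239)) - (½ - 8*576 + 7/(2*((-8*576)))) = -239*(1 - 80782) - (½ - 4608 + (7/2)/(-4608)) = -239*(-80781) - (½ - 4608 + (7/2)*(-1/4608)) = 19306659 - (½ - 4608 - 7/9216) = 19306659 - 1*(-42462727/9216) = 19306659 + 42462727/9216 = 177972632071/9216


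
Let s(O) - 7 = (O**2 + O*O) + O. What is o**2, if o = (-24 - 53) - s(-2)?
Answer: 8100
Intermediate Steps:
s(O) = 7 + O + 2*O**2 (s(O) = 7 + ((O**2 + O*O) + O) = 7 + ((O**2 + O**2) + O) = 7 + (2*O**2 + O) = 7 + (O + 2*O**2) = 7 + O + 2*O**2)
o = -90 (o = (-24 - 53) - (7 - 2 + 2*(-2)**2) = -77 - (7 - 2 + 2*4) = -77 - (7 - 2 + 8) = -77 - 1*13 = -77 - 13 = -90)
o**2 = (-90)**2 = 8100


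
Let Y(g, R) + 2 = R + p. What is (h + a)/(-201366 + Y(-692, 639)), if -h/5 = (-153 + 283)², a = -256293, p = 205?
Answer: 340793/200524 ≈ 1.6995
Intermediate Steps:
Y(g, R) = 203 + R (Y(g, R) = -2 + (R + 205) = -2 + (205 + R) = 203 + R)
h = -84500 (h = -5*(-153 + 283)² = -5*130² = -5*16900 = -84500)
(h + a)/(-201366 + Y(-692, 639)) = (-84500 - 256293)/(-201366 + (203 + 639)) = -340793/(-201366 + 842) = -340793/(-200524) = -340793*(-1/200524) = 340793/200524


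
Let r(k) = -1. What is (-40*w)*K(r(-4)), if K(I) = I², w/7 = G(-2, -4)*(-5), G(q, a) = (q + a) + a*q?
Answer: 2800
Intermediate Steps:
G(q, a) = a + q + a*q (G(q, a) = (a + q) + a*q = a + q + a*q)
w = -70 (w = 7*((-4 - 2 - 4*(-2))*(-5)) = 7*((-4 - 2 + 8)*(-5)) = 7*(2*(-5)) = 7*(-10) = -70)
(-40*w)*K(r(-4)) = -40*(-70)*(-1)² = 2800*1 = 2800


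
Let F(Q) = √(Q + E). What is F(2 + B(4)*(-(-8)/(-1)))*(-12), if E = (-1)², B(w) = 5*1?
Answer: -12*I*√37 ≈ -72.993*I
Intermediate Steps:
B(w) = 5
E = 1
F(Q) = √(1 + Q) (F(Q) = √(Q + 1) = √(1 + Q))
F(2 + B(4)*(-(-8)/(-1)))*(-12) = √(1 + (2 + 5*(-(-8)/(-1))))*(-12) = √(1 + (2 + 5*(-(-8)*(-1))))*(-12) = √(1 + (2 + 5*(-2*4)))*(-12) = √(1 + (2 + 5*(-8)))*(-12) = √(1 + (2 - 40))*(-12) = √(1 - 38)*(-12) = √(-37)*(-12) = (I*√37)*(-12) = -12*I*√37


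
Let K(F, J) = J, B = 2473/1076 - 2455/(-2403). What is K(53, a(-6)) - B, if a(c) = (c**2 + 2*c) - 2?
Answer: 48299617/2585628 ≈ 18.680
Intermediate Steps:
a(c) = -2 + c**2 + 2*c
B = 8584199/2585628 (B = 2473*(1/1076) - 2455*(-1/2403) = 2473/1076 + 2455/2403 = 8584199/2585628 ≈ 3.3200)
K(53, a(-6)) - B = (-2 + (-6)**2 + 2*(-6)) - 1*8584199/2585628 = (-2 + 36 - 12) - 8584199/2585628 = 22 - 8584199/2585628 = 48299617/2585628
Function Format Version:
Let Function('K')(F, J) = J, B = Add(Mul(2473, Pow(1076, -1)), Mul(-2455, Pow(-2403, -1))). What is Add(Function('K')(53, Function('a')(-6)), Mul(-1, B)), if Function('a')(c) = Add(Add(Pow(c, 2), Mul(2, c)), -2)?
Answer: Rational(48299617, 2585628) ≈ 18.680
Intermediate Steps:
Function('a')(c) = Add(-2, Pow(c, 2), Mul(2, c))
B = Rational(8584199, 2585628) (B = Add(Mul(2473, Rational(1, 1076)), Mul(-2455, Rational(-1, 2403))) = Add(Rational(2473, 1076), Rational(2455, 2403)) = Rational(8584199, 2585628) ≈ 3.3200)
Add(Function('K')(53, Function('a')(-6)), Mul(-1, B)) = Add(Add(-2, Pow(-6, 2), Mul(2, -6)), Mul(-1, Rational(8584199, 2585628))) = Add(Add(-2, 36, -12), Rational(-8584199, 2585628)) = Add(22, Rational(-8584199, 2585628)) = Rational(48299617, 2585628)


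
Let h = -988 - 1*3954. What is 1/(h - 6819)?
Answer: -1/11761 ≈ -8.5027e-5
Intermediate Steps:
h = -4942 (h = -988 - 3954 = -4942)
1/(h - 6819) = 1/(-4942 - 6819) = 1/(-11761) = -1/11761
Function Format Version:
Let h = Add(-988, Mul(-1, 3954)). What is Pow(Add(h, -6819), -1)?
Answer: Rational(-1, 11761) ≈ -8.5027e-5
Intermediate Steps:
h = -4942 (h = Add(-988, -3954) = -4942)
Pow(Add(h, -6819), -1) = Pow(Add(-4942, -6819), -1) = Pow(-11761, -1) = Rational(-1, 11761)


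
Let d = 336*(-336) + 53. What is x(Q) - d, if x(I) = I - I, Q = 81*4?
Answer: 112843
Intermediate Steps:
Q = 324
x(I) = 0
d = -112843 (d = -112896 + 53 = -112843)
x(Q) - d = 0 - 1*(-112843) = 0 + 112843 = 112843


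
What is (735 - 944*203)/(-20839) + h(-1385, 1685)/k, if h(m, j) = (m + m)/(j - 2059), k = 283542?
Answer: 1445976739079/157847547858 ≈ 9.1606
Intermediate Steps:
h(m, j) = 2*m/(-2059 + j) (h(m, j) = (2*m)/(-2059 + j) = 2*m/(-2059 + j))
(735 - 944*203)/(-20839) + h(-1385, 1685)/k = (735 - 944*203)/(-20839) + (2*(-1385)/(-2059 + 1685))/283542 = (735 - 191632)*(-1/20839) + (2*(-1385)/(-374))*(1/283542) = -190897*(-1/20839) + (2*(-1385)*(-1/374))*(1/283542) = 27271/2977 + (1385/187)*(1/283542) = 27271/2977 + 1385/53022354 = 1445976739079/157847547858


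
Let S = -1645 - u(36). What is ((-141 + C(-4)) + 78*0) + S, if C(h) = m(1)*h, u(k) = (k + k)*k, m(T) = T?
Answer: -4382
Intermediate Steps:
u(k) = 2*k**2 (u(k) = (2*k)*k = 2*k**2)
C(h) = h (C(h) = 1*h = h)
S = -4237 (S = -1645 - 2*36**2 = -1645 - 2*1296 = -1645 - 1*2592 = -1645 - 2592 = -4237)
((-141 + C(-4)) + 78*0) + S = ((-141 - 4) + 78*0) - 4237 = (-145 + 0) - 4237 = -145 - 4237 = -4382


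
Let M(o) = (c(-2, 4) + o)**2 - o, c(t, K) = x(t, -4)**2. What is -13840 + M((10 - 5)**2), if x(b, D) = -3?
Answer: -12709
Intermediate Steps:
c(t, K) = 9 (c(t, K) = (-3)**2 = 9)
M(o) = (9 + o)**2 - o
-13840 + M((10 - 5)**2) = -13840 + ((9 + (10 - 5)**2)**2 - (10 - 5)**2) = -13840 + ((9 + 5**2)**2 - 1*5**2) = -13840 + ((9 + 25)**2 - 1*25) = -13840 + (34**2 - 25) = -13840 + (1156 - 25) = -13840 + 1131 = -12709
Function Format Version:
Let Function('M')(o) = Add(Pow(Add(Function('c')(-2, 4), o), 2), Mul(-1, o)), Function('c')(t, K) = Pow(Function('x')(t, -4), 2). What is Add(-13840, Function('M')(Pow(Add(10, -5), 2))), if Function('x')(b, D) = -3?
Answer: -12709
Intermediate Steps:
Function('c')(t, K) = 9 (Function('c')(t, K) = Pow(-3, 2) = 9)
Function('M')(o) = Add(Pow(Add(9, o), 2), Mul(-1, o))
Add(-13840, Function('M')(Pow(Add(10, -5), 2))) = Add(-13840, Add(Pow(Add(9, Pow(Add(10, -5), 2)), 2), Mul(-1, Pow(Add(10, -5), 2)))) = Add(-13840, Add(Pow(Add(9, Pow(5, 2)), 2), Mul(-1, Pow(5, 2)))) = Add(-13840, Add(Pow(Add(9, 25), 2), Mul(-1, 25))) = Add(-13840, Add(Pow(34, 2), -25)) = Add(-13840, Add(1156, -25)) = Add(-13840, 1131) = -12709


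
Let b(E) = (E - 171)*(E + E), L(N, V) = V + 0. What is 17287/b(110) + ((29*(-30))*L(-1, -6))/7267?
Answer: -55572229/97523140 ≈ -0.56984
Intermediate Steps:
L(N, V) = V
b(E) = 2*E*(-171 + E) (b(E) = (-171 + E)*(2*E) = 2*E*(-171 + E))
17287/b(110) + ((29*(-30))*L(-1, -6))/7267 = 17287/((2*110*(-171 + 110))) + ((29*(-30))*(-6))/7267 = 17287/((2*110*(-61))) - 870*(-6)*(1/7267) = 17287/(-13420) + 5220*(1/7267) = 17287*(-1/13420) + 5220/7267 = -17287/13420 + 5220/7267 = -55572229/97523140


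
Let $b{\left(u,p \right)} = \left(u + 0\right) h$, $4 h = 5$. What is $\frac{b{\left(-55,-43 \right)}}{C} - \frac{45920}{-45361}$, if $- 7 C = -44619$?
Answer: $\frac{8108297995}{8095849836} \approx 1.0015$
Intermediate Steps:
$h = \frac{5}{4}$ ($h = \frac{1}{4} \cdot 5 = \frac{5}{4} \approx 1.25$)
$C = \frac{44619}{7}$ ($C = \left(- \frac{1}{7}\right) \left(-44619\right) = \frac{44619}{7} \approx 6374.1$)
$b{\left(u,p \right)} = \frac{5 u}{4}$ ($b{\left(u,p \right)} = \left(u + 0\right) \frac{5}{4} = u \frac{5}{4} = \frac{5 u}{4}$)
$\frac{b{\left(-55,-43 \right)}}{C} - \frac{45920}{-45361} = \frac{\frac{5}{4} \left(-55\right)}{\frac{44619}{7}} - \frac{45920}{-45361} = \left(- \frac{275}{4}\right) \frac{7}{44619} - - \frac{45920}{45361} = - \frac{1925}{178476} + \frac{45920}{45361} = \frac{8108297995}{8095849836}$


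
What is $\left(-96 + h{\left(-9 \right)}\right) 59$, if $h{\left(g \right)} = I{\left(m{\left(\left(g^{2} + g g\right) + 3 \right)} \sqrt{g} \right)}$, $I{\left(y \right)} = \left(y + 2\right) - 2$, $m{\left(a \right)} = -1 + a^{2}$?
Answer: $-5664 + 4818648 i \approx -5664.0 + 4.8186 \cdot 10^{6} i$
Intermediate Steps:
$I{\left(y \right)} = y$ ($I{\left(y \right)} = \left(2 + y\right) - 2 = y$)
$h{\left(g \right)} = \sqrt{g} \left(-1 + \left(3 + 2 g^{2}\right)^{2}\right)$ ($h{\left(g \right)} = \left(-1 + \left(\left(g^{2} + g g\right) + 3\right)^{2}\right) \sqrt{g} = \left(-1 + \left(\left(g^{2} + g^{2}\right) + 3\right)^{2}\right) \sqrt{g} = \left(-1 + \left(2 g^{2} + 3\right)^{2}\right) \sqrt{g} = \left(-1 + \left(3 + 2 g^{2}\right)^{2}\right) \sqrt{g} = \sqrt{g} \left(-1 + \left(3 + 2 g^{2}\right)^{2}\right)$)
$\left(-96 + h{\left(-9 \right)}\right) 59 = \left(-96 + \sqrt{-9} \left(-1 + \left(3 + 2 \left(-9\right)^{2}\right)^{2}\right)\right) 59 = \left(-96 + 3 i \left(-1 + \left(3 + 2 \cdot 81\right)^{2}\right)\right) 59 = \left(-96 + 3 i \left(-1 + \left(3 + 162\right)^{2}\right)\right) 59 = \left(-96 + 3 i \left(-1 + 165^{2}\right)\right) 59 = \left(-96 + 3 i \left(-1 + 27225\right)\right) 59 = \left(-96 + 3 i 27224\right) 59 = \left(-96 + 81672 i\right) 59 = -5664 + 4818648 i$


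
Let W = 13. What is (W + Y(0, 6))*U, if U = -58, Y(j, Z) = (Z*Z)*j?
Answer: -754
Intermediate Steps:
Y(j, Z) = j*Z² (Y(j, Z) = Z²*j = j*Z²)
(W + Y(0, 6))*U = (13 + 0*6²)*(-58) = (13 + 0*36)*(-58) = (13 + 0)*(-58) = 13*(-58) = -754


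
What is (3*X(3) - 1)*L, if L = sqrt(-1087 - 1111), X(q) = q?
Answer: 8*I*sqrt(2198) ≈ 375.06*I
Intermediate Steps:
L = I*sqrt(2198) (L = sqrt(-2198) = I*sqrt(2198) ≈ 46.883*I)
(3*X(3) - 1)*L = (3*3 - 1)*(I*sqrt(2198)) = (9 - 1)*(I*sqrt(2198)) = 8*(I*sqrt(2198)) = 8*I*sqrt(2198)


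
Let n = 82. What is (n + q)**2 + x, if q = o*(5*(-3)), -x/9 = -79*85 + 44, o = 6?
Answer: 60103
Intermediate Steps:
x = 60039 (x = -9*(-79*85 + 44) = -9*(-6715 + 44) = -9*(-6671) = 60039)
q = -90 (q = 6*(5*(-3)) = 6*(-15) = -90)
(n + q)**2 + x = (82 - 90)**2 + 60039 = (-8)**2 + 60039 = 64 + 60039 = 60103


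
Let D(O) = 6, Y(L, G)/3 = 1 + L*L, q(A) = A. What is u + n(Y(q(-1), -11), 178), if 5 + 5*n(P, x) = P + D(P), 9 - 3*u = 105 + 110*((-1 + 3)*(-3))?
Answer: 947/5 ≈ 189.40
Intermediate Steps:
Y(L, G) = 3 + 3*L² (Y(L, G) = 3*(1 + L*L) = 3*(1 + L²) = 3 + 3*L²)
u = 188 (u = 3 - (105 + 110*((-1 + 3)*(-3)))/3 = 3 - (105 + 110*(2*(-3)))/3 = 3 - (105 + 110*(-6))/3 = 3 - (105 - 660)/3 = 3 - ⅓*(-555) = 3 + 185 = 188)
n(P, x) = ⅕ + P/5 (n(P, x) = -1 + (P + 6)/5 = -1 + (6 + P)/5 = -1 + (6/5 + P/5) = ⅕ + P/5)
u + n(Y(q(-1), -11), 178) = 188 + (⅕ + (3 + 3*(-1)²)/5) = 188 + (⅕ + (3 + 3*1)/5) = 188 + (⅕ + (3 + 3)/5) = 188 + (⅕ + (⅕)*6) = 188 + (⅕ + 6/5) = 188 + 7/5 = 947/5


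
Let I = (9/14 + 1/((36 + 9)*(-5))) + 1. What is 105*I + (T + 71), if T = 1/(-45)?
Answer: 21871/90 ≈ 243.01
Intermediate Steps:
T = -1/45 ≈ -0.022222
I = 5161/3150 (I = (9*(1/14) - ⅕/45) + 1 = (9/14 + (1/45)*(-⅕)) + 1 = (9/14 - 1/225) + 1 = 2011/3150 + 1 = 5161/3150 ≈ 1.6384)
105*I + (T + 71) = 105*(5161/3150) + (-1/45 + 71) = 5161/30 + 3194/45 = 21871/90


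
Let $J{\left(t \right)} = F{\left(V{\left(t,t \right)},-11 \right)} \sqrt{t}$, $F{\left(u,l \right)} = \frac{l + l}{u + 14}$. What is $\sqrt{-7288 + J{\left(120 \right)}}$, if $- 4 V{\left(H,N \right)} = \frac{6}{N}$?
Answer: $\frac{2 \sqrt{-2281437342 - 984720 \sqrt{30}}}{1119} \approx 85.471 i$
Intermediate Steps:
$V{\left(H,N \right)} = - \frac{3}{2 N}$ ($V{\left(H,N \right)} = - \frac{6 \frac{1}{N}}{4} = - \frac{3}{2 N}$)
$F{\left(u,l \right)} = \frac{2 l}{14 + u}$
$J{\left(t \right)} = - \frac{22 \sqrt{t}}{14 - \frac{3}{2 t}}$ ($J{\left(t \right)} = 2 \left(-11\right) \frac{1}{14 - \frac{3}{2 t}} \sqrt{t} = - \frac{22}{14 - \frac{3}{2 t}} \sqrt{t} = - \frac{22 \sqrt{t}}{14 - \frac{3}{2 t}}$)
$\sqrt{-7288 + J{\left(120 \right)}} = \sqrt{-7288 - \frac{44 \cdot 120^{\frac{3}{2}}}{-3 + 28 \cdot 120}} = \sqrt{-7288 - \frac{44 \cdot 240 \sqrt{30}}{-3 + 3360}} = \sqrt{-7288 - \frac{44 \cdot 240 \sqrt{30}}{3357}} = \sqrt{-7288 - 44 \cdot 240 \sqrt{30} \cdot \frac{1}{3357}} = \sqrt{-7288 - \frac{3520 \sqrt{30}}{1119}}$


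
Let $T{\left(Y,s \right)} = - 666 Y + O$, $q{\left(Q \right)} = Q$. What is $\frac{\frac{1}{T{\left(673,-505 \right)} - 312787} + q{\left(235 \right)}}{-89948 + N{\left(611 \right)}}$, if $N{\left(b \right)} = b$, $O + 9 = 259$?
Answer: $- \frac{178777424}{67963569435} \approx -0.0026305$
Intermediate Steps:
$O = 250$ ($O = -9 + 259 = 250$)
$T{\left(Y,s \right)} = 250 - 666 Y$ ($T{\left(Y,s \right)} = - 666 Y + 250 = 250 - 666 Y$)
$\frac{\frac{1}{T{\left(673,-505 \right)} - 312787} + q{\left(235 \right)}}{-89948 + N{\left(611 \right)}} = \frac{\frac{1}{\left(250 - 448218\right) - 312787} + 235}{-89948 + 611} = \frac{\frac{1}{\left(250 - 448218\right) - 312787} + 235}{-89337} = \left(\frac{1}{-447968 - 312787} + 235\right) \left(- \frac{1}{89337}\right) = \left(\frac{1}{-760755} + 235\right) \left(- \frac{1}{89337}\right) = \left(- \frac{1}{760755} + 235\right) \left(- \frac{1}{89337}\right) = \frac{178777424}{760755} \left(- \frac{1}{89337}\right) = - \frac{178777424}{67963569435}$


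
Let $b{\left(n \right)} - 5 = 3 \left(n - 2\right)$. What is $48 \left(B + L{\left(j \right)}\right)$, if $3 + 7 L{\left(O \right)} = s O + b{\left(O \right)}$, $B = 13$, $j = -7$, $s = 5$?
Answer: $\frac{1488}{7} \approx 212.57$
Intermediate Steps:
$b{\left(n \right)} = -1 + 3 n$ ($b{\left(n \right)} = 5 + 3 \left(n - 2\right) = 5 + 3 \left(-2 + n\right) = 5 + \left(-6 + 3 n\right) = -1 + 3 n$)
$L{\left(O \right)} = - \frac{4}{7} + \frac{8 O}{7}$ ($L{\left(O \right)} = - \frac{3}{7} + \frac{5 O + \left(-1 + 3 O\right)}{7} = - \frac{3}{7} + \frac{-1 + 8 O}{7} = - \frac{3}{7} + \left(- \frac{1}{7} + \frac{8 O}{7}\right) = - \frac{4}{7} + \frac{8 O}{7}$)
$48 \left(B + L{\left(j \right)}\right) = 48 \left(13 + \left(- \frac{4}{7} + \frac{8}{7} \left(-7\right)\right)\right) = 48 \left(13 - \frac{60}{7}\right) = 48 \cdot \frac{31}{7} = \frac{1488}{7}$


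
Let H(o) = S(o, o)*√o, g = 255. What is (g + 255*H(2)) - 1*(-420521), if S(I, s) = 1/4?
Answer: 420776 + 255*√2/4 ≈ 4.2087e+5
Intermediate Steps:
S(I, s) = ¼
H(o) = √o/4
(g + 255*H(2)) - 1*(-420521) = (255 + 255*(√2/4)) - 1*(-420521) = (255 + 255*√2/4) + 420521 = 420776 + 255*√2/4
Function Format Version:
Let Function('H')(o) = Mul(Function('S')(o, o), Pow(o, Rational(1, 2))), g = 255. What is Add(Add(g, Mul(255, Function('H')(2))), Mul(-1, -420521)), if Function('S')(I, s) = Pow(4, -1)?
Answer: Add(420776, Mul(Rational(255, 4), Pow(2, Rational(1, 2)))) ≈ 4.2087e+5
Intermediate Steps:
Function('S')(I, s) = Rational(1, 4)
Function('H')(o) = Mul(Rational(1, 4), Pow(o, Rational(1, 2)))
Add(Add(g, Mul(255, Function('H')(2))), Mul(-1, -420521)) = Add(Add(255, Mul(255, Mul(Rational(1, 4), Pow(2, Rational(1, 2))))), Mul(-1, -420521)) = Add(Add(255, Mul(Rational(255, 4), Pow(2, Rational(1, 2)))), 420521) = Add(420776, Mul(Rational(255, 4), Pow(2, Rational(1, 2))))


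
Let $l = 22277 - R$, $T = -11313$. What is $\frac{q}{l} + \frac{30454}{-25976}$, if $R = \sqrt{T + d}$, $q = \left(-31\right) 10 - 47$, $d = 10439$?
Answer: $- \frac{7659928459213}{6445497651764} - \frac{357 i \sqrt{874}}{496265603} \approx -1.1884 - 2.1267 \cdot 10^{-5} i$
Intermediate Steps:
$q = -357$ ($q = -310 - 47 = -357$)
$R = i \sqrt{874}$ ($R = \sqrt{-11313 + 10439} = \sqrt{-874} = i \sqrt{874} \approx 29.563 i$)
$l = 22277 - i \sqrt{874} \approx 22277.0 - 29.563 i$
$\frac{q}{l} + \frac{30454}{-25976} = - \frac{357}{22277 - i \sqrt{874}} + \frac{30454}{-25976} = - \frac{357}{22277 - i \sqrt{874}} + 30454 \left(- \frac{1}{25976}\right) = - \frac{357}{22277 - i \sqrt{874}} - \frac{15227}{12988} = - \frac{15227}{12988} - \frac{357}{22277 - i \sqrt{874}}$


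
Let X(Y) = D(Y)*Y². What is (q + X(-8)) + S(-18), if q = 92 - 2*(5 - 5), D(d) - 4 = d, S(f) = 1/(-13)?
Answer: -2133/13 ≈ -164.08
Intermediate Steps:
S(f) = -1/13
D(d) = 4 + d
X(Y) = Y²*(4 + Y) (X(Y) = (4 + Y)*Y² = Y²*(4 + Y))
q = 92 (q = 92 - 2*0 = 92 - 1*0 = 92 + 0 = 92)
(q + X(-8)) + S(-18) = (92 + (-8)²*(4 - 8)) - 1/13 = (92 + 64*(-4)) - 1/13 = (92 - 256) - 1/13 = -164 - 1/13 = -2133/13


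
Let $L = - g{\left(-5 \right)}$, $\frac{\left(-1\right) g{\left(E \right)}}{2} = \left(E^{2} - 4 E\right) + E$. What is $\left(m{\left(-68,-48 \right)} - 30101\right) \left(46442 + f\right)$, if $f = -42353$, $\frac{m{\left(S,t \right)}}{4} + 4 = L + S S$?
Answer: $-46209789$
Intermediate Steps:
$g{\left(E \right)} = - 2 E^{2} + 6 E$ ($g{\left(E \right)} = - 2 \left(\left(E^{2} - 4 E\right) + E\right) = - 2 \left(E^{2} - 3 E\right) = - 2 E^{2} + 6 E$)
$L = 80$ ($L = - 2 \left(-5\right) \left(3 - -5\right) = - 2 \left(-5\right) \left(3 + 5\right) = - 2 \left(-5\right) 8 = \left(-1\right) \left(-80\right) = 80$)
$m{\left(S,t \right)} = 304 + 4 S^{2}$ ($m{\left(S,t \right)} = -16 + 4 \left(80 + S S\right) = -16 + 4 \left(80 + S^{2}\right) = -16 + \left(320 + 4 S^{2}\right) = 304 + 4 S^{2}$)
$\left(m{\left(-68,-48 \right)} - 30101\right) \left(46442 + f\right) = \left(\left(304 + 4 \left(-68\right)^{2}\right) - 30101\right) \left(46442 - 42353\right) = \left(\left(304 + 4 \cdot 4624\right) - 30101\right) 4089 = \left(\left(304 + 18496\right) - 30101\right) 4089 = \left(18800 - 30101\right) 4089 = \left(-11301\right) 4089 = -46209789$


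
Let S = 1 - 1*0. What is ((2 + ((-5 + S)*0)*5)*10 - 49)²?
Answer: 841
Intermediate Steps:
S = 1 (S = 1 + 0 = 1)
((2 + ((-5 + S)*0)*5)*10 - 49)² = ((2 + ((-5 + 1)*0)*5)*10 - 49)² = ((2 - 4*0*5)*10 - 49)² = ((2 + 0*5)*10 - 49)² = ((2 + 0)*10 - 49)² = (2*10 - 49)² = (20 - 49)² = (-29)² = 841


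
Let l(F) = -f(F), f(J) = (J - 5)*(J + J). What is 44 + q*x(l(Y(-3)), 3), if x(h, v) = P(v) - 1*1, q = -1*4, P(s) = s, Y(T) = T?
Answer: 36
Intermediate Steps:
f(J) = 2*J*(-5 + J) (f(J) = (-5 + J)*(2*J) = 2*J*(-5 + J))
q = -4
l(F) = -2*F*(-5 + F)
x(h, v) = -1 + v (x(h, v) = v - 1*1 = v - 1 = -1 + v)
44 + q*x(l(Y(-3)), 3) = 44 - 4*(-1 + 3) = 44 - 4*2 = 44 - 8 = 36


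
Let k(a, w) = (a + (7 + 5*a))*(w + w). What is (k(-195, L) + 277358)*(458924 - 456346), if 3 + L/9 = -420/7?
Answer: 4115003600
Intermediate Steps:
L = -567 (L = -27 + 9*(-420/7) = -27 + 9*(-420*1/7) = -27 + 9*(-60) = -27 - 540 = -567)
k(a, w) = 2*w*(7 + 6*a) (k(a, w) = (7 + 6*a)*(2*w) = 2*w*(7 + 6*a))
(k(-195, L) + 277358)*(458924 - 456346) = (2*(-567)*(7 + 6*(-195)) + 277358)*(458924 - 456346) = (2*(-567)*(7 - 1170) + 277358)*2578 = (2*(-567)*(-1163) + 277358)*2578 = (1318842 + 277358)*2578 = 1596200*2578 = 4115003600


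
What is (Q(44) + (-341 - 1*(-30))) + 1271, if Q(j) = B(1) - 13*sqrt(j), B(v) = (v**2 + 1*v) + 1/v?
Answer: 963 - 26*sqrt(11) ≈ 876.77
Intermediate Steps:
B(v) = v + 1/v + v**2 (B(v) = (v**2 + v) + 1/v = (v + v**2) + 1/v = v + 1/v + v**2)
Q(j) = 3 - 13*sqrt(j) (Q(j) = (1 + 1/1 + 1**2) - 13*sqrt(j) = (1 + 1 + 1) - 13*sqrt(j) = 3 - 13*sqrt(j))
(Q(44) + (-341 - 1*(-30))) + 1271 = ((3 - 26*sqrt(11)) + (-341 - 1*(-30))) + 1271 = ((3 - 26*sqrt(11)) + (-341 + 30)) + 1271 = ((3 - 26*sqrt(11)) - 311) + 1271 = (-308 - 26*sqrt(11)) + 1271 = 963 - 26*sqrt(11)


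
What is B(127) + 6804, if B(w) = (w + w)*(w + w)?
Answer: 71320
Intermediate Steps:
B(w) = 4*w² (B(w) = (2*w)*(2*w) = 4*w²)
B(127) + 6804 = 4*127² + 6804 = 4*16129 + 6804 = 64516 + 6804 = 71320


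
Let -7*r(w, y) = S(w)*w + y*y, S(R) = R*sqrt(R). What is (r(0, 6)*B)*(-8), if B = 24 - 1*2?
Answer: 6336/7 ≈ 905.14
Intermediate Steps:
S(R) = R**(3/2)
r(w, y) = -w**(5/2)/7 - y**2/7 (r(w, y) = -(w**(3/2)*w + y*y)/7 = -(w**(5/2) + y**2)/7 = -w**(5/2)/7 - y**2/7)
B = 22 (B = 24 - 2 = 22)
(r(0, 6)*B)*(-8) = ((-0**(5/2)/7 - 1/7*6**2)*22)*(-8) = ((-1/7*0 - 1/7*36)*22)*(-8) = ((0 - 36/7)*22)*(-8) = -36/7*22*(-8) = -792/7*(-8) = 6336/7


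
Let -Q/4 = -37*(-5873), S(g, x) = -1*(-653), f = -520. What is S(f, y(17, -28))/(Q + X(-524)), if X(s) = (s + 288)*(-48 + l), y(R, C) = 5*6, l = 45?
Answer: -653/868496 ≈ -0.00075187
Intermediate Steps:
y(R, C) = 30
S(g, x) = 653
Q = -869204 (Q = -(-148)*(-5873) = -4*217301 = -869204)
X(s) = -864 - 3*s (X(s) = (s + 288)*(-48 + 45) = (288 + s)*(-3) = -864 - 3*s)
S(f, y(17, -28))/(Q + X(-524)) = 653/(-869204 + (-864 - 3*(-524))) = 653/(-869204 + (-864 + 1572)) = 653/(-869204 + 708) = 653/(-868496) = 653*(-1/868496) = -653/868496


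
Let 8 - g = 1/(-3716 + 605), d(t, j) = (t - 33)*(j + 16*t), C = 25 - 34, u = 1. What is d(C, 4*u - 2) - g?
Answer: 18529115/3111 ≈ 5956.0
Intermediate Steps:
C = -9
d(t, j) = (-33 + t)*(j + 16*t)
g = 24889/3111 (g = 8 - 1/(-3716 + 605) = 8 - 1/(-3111) = 8 - 1*(-1/3111) = 8 + 1/3111 = 24889/3111 ≈ 8.0003)
d(C, 4*u - 2) - g = (-528*(-9) - 33*(4*1 - 2) + 16*(-9)**2 + (4*1 - 2)*(-9)) - 1*24889/3111 = (4752 - 33*(4 - 2) + 16*81 + (4 - 2)*(-9)) - 24889/3111 = (4752 - 33*2 + 1296 + 2*(-9)) - 24889/3111 = (4752 - 66 + 1296 - 18) - 24889/3111 = 5964 - 24889/3111 = 18529115/3111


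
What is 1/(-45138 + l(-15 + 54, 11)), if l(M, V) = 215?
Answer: -1/44923 ≈ -2.2260e-5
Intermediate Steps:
1/(-45138 + l(-15 + 54, 11)) = 1/(-45138 + 215) = 1/(-44923) = -1/44923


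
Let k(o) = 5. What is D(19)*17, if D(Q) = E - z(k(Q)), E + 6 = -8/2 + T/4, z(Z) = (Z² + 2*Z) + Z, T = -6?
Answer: -1751/2 ≈ -875.50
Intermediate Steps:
z(Z) = Z² + 3*Z
E = -23/2 (E = -6 + (-8/2 - 6/4) = -6 + (-8*½ - 6*¼) = -6 + (-4 - 3/2) = -6 - 11/2 = -23/2 ≈ -11.500)
D(Q) = -103/2 (D(Q) = -23/2 - 5*(3 + 5) = -23/2 - 5*8 = -23/2 - 1*40 = -23/2 - 40 = -103/2)
D(19)*17 = -103/2*17 = -1751/2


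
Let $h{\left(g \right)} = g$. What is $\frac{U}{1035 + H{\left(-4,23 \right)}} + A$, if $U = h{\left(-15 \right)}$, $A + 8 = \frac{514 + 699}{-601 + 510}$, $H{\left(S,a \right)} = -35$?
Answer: $- \frac{388473}{18200} \approx -21.345$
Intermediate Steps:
$A = - \frac{1941}{91}$ ($A = -8 + \frac{514 + 699}{-601 + 510} = -8 + \frac{1213}{-91} = -8 + 1213 \left(- \frac{1}{91}\right) = -8 - \frac{1213}{91} = - \frac{1941}{91} \approx -21.33$)
$U = -15$
$\frac{U}{1035 + H{\left(-4,23 \right)}} + A = \frac{1}{1035 - 35} \left(-15\right) - \frac{1941}{91} = \frac{1}{1000} \left(-15\right) - \frac{1941}{91} = - \frac{3}{200} - \frac{1941}{91} = - \frac{388473}{18200}$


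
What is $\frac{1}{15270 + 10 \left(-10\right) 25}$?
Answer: $\frac{1}{12770} \approx 7.8309 \cdot 10^{-5}$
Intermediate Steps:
$\frac{1}{15270 + 10 \left(-10\right) 25} = \frac{1}{15270 - 2500} = \frac{1}{12770}$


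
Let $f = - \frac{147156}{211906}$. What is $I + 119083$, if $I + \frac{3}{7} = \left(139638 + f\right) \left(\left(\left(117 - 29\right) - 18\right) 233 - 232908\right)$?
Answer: $- \frac{22431870565293262}{741671} \approx -3.0245 \cdot 10^{10}$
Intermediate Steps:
$f = - \frac{73578}{105953}$ ($f = \left(-147156\right) \frac{1}{211906} = - \frac{73578}{105953} \approx -0.69444$)
$I = - \frac{22431958885700955}{741671}$ ($I = - \frac{3}{7} + \left(139638 - \frac{73578}{105953}\right) \left(\left(\left(117 - 29\right) - 18\right) 233 - 232908\right) = - \frac{3}{7} + \frac{14794991436 \left(\left(88 - 18\right) 233 - 232908\right)}{105953} = - \frac{3}{7} + \frac{14794991436 \left(70 \cdot 233 - 232908\right)}{105953} = - \frac{3}{7} + \frac{14794991436 \left(16310 - 232908\right)}{105953} = - \frac{3}{7} + \frac{14794991436}{105953} \left(-216598\right) = - \frac{3}{7} - \frac{3204565555054728}{105953} = - \frac{22431958885700955}{741671} \approx -3.0245 \cdot 10^{10}$)
$I + 119083 = - \frac{22431958885700955}{741671} + 119083 = - \frac{22431870565293262}{741671}$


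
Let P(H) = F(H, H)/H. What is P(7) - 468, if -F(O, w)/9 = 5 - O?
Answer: -3258/7 ≈ -465.43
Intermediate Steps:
F(O, w) = -45 + 9*O (F(O, w) = -9*(5 - O) = -45 + 9*O)
P(H) = (-45 + 9*H)/H
P(7) - 468 = (9 - 45/7) - 468 = 18/7 - 468 = -3258/7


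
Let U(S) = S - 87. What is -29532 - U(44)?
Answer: -29489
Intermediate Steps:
U(S) = -87 + S
-29532 - U(44) = -29532 - (-87 + 44) = -29532 - 1*(-43) = -29532 + 43 = -29489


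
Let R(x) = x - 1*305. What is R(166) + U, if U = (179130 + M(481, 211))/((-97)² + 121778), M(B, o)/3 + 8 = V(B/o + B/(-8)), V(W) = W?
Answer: -10159543395/73814552 ≈ -137.64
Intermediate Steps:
R(x) = -305 + x (R(x) = x - 305 = -305 + x)
M(B, o) = -24 - 3*B/8 + 3*B/o (M(B, o) = -24 + 3*(B/o + B/(-8)) = -24 + 3*(B/o + B*(-⅛)) = -24 + 3*(B/o - B/8) = -24 + 3*(-B/8 + B/o) = -24 + (-3*B/8 + 3*B/o) = -24 - 3*B/8 + 3*B/o)
U = 100679333/73814552 (U = (179130 + (-24 - 3/8*481 + 3*481/211))/((-97)² + 121778) = (179130 + (-24 - 1443/8 + 3*481*(1/211)))/(9409 + 121778) = (179130 + (-24 - 1443/8 + 1443/211))/131187 = (179130 - 333441/1688)*(1/131187) = (302037999/1688)*(1/131187) = 100679333/73814552 ≈ 1.3639)
R(166) + U = (-305 + 166) + 100679333/73814552 = -139 + 100679333/73814552 = -10159543395/73814552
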